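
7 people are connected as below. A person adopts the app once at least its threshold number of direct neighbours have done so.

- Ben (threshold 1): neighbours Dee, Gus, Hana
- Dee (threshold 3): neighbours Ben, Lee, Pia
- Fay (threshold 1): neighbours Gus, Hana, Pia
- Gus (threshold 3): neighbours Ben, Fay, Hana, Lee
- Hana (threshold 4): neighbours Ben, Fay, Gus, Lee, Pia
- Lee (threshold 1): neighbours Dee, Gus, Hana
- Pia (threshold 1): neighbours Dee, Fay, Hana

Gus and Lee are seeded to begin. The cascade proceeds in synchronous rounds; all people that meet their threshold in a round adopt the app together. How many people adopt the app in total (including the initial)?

7

Round 1 — Gus, Lee adopt the app (initial).
Round 2 — checking thresholds:
  Ben: 1 of 3 neighbours ≥ 1, adopts the app.
  Dee: 1 of 3 neighbours < 3, below threshold.
  Fay: 1 of 3 neighbours ≥ 1, adopts the app.
  Hana: 2 of 5 neighbours < 4, below threshold.
Round 3 — checking thresholds:
  Dee: 2 of 3 neighbours < 3, below threshold.
  Hana: 4 of 5 neighbours ≥ 4, adopts the app.
  Pia: 1 of 3 neighbours ≥ 1, adopts the app.
Round 4 — checking thresholds:
  Dee: 3 of 3 neighbours ≥ 3, adopts the app.
Round 5 — no new adoptions; cascade stops.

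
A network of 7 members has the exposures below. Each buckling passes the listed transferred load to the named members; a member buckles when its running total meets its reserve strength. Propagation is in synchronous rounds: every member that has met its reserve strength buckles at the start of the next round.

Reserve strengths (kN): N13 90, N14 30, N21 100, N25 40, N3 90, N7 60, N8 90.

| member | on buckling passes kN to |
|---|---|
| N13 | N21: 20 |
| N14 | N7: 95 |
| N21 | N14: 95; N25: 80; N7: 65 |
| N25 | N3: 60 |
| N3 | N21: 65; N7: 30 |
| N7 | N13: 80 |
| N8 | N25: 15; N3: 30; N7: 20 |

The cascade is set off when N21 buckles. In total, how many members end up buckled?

Round 1 — N21 buckles (initial).
  N14: +95 → 95 ≥ 30
  N25: +80 → 80 ≥ 40
  N7: +65 → 65 ≥ 60
Round 2 — N14, N25, N7 buckle.
  N13: +80 → 80 < 90
  N3: +60 → 60 < 90
No further bucklings.

4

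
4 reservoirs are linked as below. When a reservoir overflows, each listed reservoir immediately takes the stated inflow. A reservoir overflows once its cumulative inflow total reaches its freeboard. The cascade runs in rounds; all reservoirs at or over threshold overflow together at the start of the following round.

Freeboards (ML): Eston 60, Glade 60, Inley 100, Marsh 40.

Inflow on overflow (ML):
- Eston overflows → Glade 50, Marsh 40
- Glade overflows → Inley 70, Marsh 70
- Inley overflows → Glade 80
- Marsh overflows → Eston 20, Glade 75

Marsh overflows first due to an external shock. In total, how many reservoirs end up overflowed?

Round 1 — Marsh overflows (initial).
  Eston: +20 → 20 < 60
  Glade: +75 → 75 ≥ 60
Round 2 — Glade overflows.
  Inley: +70 → 70 < 100
No further overflows.

2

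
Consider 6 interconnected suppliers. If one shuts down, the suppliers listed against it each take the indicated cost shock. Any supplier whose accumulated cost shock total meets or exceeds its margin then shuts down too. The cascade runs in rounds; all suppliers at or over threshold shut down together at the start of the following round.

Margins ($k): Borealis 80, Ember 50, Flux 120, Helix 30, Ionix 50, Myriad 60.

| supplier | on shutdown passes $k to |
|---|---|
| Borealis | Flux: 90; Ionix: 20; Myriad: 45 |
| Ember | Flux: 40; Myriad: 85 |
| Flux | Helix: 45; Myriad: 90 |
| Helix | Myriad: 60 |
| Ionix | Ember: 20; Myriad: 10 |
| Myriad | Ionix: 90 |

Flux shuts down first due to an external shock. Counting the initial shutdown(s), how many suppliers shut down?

Round 1 — Flux shuts down (initial).
  Helix: +45 → 45 ≥ 30
  Myriad: +90 → 90 ≥ 60
Round 2 — Helix, Myriad shut down.
  Ionix: +90 → 90 ≥ 50
Round 3 — Ionix shuts down.
  Ember: +20 → 20 < 50
No further shutdowns.

4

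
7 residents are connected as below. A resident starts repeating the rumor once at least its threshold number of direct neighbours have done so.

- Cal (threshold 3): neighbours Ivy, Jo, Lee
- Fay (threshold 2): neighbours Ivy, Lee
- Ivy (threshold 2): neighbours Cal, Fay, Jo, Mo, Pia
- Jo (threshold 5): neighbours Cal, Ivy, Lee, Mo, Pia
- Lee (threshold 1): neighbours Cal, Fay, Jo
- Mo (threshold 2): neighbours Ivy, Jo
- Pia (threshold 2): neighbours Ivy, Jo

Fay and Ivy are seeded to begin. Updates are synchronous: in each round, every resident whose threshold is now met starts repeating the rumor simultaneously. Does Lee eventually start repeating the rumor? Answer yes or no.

Round 1 — Fay, Ivy start repeating the rumor (initial).
Round 2 — checking thresholds:
  Cal: 1 of 3 neighbours < 3, holds.
  Jo: 1 of 5 neighbours < 5, holds.
  Lee: 1 of 3 neighbours ≥ 1, starts repeating the rumor.
  Mo: 1 of 2 neighbours < 2, holds.
  Pia: 1 of 2 neighbours < 2, holds.
Round 3 — no new spreads; cascade stops.

yes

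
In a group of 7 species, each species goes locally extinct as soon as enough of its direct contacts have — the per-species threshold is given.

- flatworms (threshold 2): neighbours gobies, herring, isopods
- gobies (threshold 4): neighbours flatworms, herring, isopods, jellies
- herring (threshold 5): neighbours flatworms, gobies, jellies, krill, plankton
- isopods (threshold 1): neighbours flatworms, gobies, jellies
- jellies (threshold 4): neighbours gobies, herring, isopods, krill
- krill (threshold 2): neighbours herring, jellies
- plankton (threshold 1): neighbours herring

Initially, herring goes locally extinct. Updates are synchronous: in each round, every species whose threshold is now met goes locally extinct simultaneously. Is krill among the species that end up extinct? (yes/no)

Round 1 — herring goes locally extinct (initial).
Round 2 — checking thresholds:
  flatworms: 1 of 3 neighbours < 2, holds.
  gobies: 1 of 4 neighbours < 4, holds.
  jellies: 1 of 4 neighbours < 4, holds.
  krill: 1 of 2 neighbours < 2, holds.
  plankton: 1 of 1 neighbours ≥ 1, goes locally extinct.
Round 3 — no new extinctions; cascade stops.

no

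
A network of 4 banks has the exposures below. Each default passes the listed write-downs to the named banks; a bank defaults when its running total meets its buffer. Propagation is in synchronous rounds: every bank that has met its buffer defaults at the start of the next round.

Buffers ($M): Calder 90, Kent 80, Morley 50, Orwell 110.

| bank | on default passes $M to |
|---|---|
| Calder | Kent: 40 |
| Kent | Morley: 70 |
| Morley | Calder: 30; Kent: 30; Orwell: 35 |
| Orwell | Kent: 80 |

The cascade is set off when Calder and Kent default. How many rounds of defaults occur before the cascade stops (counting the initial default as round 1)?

2

Round 1 — Calder, Kent default (initial).
  Morley: +70 → 70 ≥ 50
Round 2 — Morley defaults.
  Orwell: +35 → 35 < 110
No further defaults.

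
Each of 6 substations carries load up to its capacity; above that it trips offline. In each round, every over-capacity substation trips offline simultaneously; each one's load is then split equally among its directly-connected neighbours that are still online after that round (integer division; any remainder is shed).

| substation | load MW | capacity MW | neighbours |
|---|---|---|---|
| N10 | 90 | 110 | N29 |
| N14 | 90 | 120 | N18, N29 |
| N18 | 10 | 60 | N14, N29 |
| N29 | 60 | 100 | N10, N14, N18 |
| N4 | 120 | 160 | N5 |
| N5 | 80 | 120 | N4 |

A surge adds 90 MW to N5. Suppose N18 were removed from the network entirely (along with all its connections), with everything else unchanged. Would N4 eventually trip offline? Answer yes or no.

yes

With N18 removed:
Round 1 — N5 at 170 > 120. N5 trips offline.
  N5 sheds 170 MW to N4: 170 each.
    N4: 120+170 = 290 > 160
Round 2 — N4 trips offline.
  N4 sheds 290 MW: no online neighbours, lost.
No further trips.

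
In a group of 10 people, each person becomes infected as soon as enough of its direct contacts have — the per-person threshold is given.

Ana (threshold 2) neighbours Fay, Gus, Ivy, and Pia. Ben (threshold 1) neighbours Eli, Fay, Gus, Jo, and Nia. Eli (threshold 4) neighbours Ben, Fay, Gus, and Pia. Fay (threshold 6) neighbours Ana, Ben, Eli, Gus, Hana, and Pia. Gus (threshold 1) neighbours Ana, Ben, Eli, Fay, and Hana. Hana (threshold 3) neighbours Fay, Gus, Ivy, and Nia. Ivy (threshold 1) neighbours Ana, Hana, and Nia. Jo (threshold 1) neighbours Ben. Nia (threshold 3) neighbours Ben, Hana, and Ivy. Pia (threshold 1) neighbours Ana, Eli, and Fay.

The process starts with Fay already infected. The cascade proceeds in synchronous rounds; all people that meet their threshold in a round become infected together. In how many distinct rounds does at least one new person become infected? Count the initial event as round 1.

Round 1 — Fay becomes infected (initial).
Round 2 — checking thresholds:
  Ana: 1 of 4 neighbours < 2, below threshold.
  Ben: 1 of 5 neighbours ≥ 1, becomes infected.
  Eli: 1 of 4 neighbours < 4, below threshold.
  Gus: 1 of 5 neighbours ≥ 1, becomes infected.
  Hana: 1 of 4 neighbours < 3, below threshold.
  Pia: 1 of 3 neighbours ≥ 1, becomes infected.
Round 3 — checking thresholds:
  Ana: 3 of 4 neighbours ≥ 2, becomes infected.
  Eli: 4 of 4 neighbours ≥ 4, becomes infected.
  Hana: 2 of 4 neighbours < 3, below threshold.
  Jo: 1 of 1 neighbours ≥ 1, becomes infected.
  Nia: 1 of 3 neighbours < 3, below threshold.
Round 4 — checking thresholds:
  Hana: 2 of 4 neighbours < 3, below threshold.
  Ivy: 1 of 3 neighbours ≥ 1, becomes infected.
  Nia: 1 of 3 neighbours < 3, below threshold.
Round 5 — checking thresholds:
  Hana: 3 of 4 neighbours ≥ 3, becomes infected.
  Nia: 2 of 3 neighbours < 3, below threshold.
Round 6 — checking thresholds:
  Nia: 3 of 3 neighbours ≥ 3, becomes infected.
Round 7 — no new infections; cascade stops.

6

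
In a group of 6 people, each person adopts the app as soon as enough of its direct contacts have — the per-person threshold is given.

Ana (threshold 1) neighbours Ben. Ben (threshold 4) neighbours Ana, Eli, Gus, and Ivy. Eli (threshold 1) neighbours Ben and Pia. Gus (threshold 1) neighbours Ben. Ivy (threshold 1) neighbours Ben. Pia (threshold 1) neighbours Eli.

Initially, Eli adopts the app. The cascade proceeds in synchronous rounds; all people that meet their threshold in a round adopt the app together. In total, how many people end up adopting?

Round 1 — Eli adopts the app (initial).
Round 2 — checking thresholds:
  Ben: 1 of 4 neighbours < 4, below threshold.
  Pia: 1 of 1 neighbours ≥ 1, adopts the app.
Round 3 — no new adoptions; cascade stops.

2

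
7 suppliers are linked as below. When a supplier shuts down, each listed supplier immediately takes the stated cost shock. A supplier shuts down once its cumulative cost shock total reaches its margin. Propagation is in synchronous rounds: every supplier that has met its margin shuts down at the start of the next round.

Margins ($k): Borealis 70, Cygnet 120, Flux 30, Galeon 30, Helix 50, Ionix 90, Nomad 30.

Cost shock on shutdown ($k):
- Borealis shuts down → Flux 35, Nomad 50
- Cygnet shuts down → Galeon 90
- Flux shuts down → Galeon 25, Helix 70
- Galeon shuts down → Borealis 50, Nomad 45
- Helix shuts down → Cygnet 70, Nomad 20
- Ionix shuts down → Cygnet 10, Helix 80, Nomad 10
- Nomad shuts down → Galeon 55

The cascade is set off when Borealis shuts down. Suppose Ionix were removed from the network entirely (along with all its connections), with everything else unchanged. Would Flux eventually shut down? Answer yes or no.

With Ionix removed:
Round 1 — Borealis shuts down (initial).
  Flux: +35 → 35 ≥ 30
  Nomad: +50 → 50 ≥ 30
Round 2 — Flux, Nomad shut down.
  Galeon: +25+55 → 80 ≥ 30
  Helix: +70 → 70 ≥ 50
Round 3 — Galeon, Helix shut down.
  Cygnet: +70 → 70 < 120
No further shutdowns.

yes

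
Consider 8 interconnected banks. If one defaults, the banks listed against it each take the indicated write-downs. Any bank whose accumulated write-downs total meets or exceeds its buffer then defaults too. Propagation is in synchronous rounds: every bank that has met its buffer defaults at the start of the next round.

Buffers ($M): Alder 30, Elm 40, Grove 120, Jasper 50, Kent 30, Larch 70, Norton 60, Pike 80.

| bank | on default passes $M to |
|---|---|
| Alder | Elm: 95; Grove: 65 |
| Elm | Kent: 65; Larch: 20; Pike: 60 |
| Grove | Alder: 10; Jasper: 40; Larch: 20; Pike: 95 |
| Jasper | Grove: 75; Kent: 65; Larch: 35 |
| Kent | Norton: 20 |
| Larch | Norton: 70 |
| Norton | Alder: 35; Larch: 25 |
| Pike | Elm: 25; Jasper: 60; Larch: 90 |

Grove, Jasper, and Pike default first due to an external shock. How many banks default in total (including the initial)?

8

Round 1 — Grove, Jasper, Pike default (initial).
  Alder: +10 → 10 < 30
  Elm: +25 → 25 < 40
  Kent: +65 → 65 ≥ 30
  Larch: +20+35+90 → 145 ≥ 70
Round 2 — Kent, Larch default.
  Norton: +20+70 → 90 ≥ 60
Round 3 — Norton defaults.
  Alder: +35 → 45 ≥ 30
Round 4 — Alder defaults.
  Elm: +95 → 120 ≥ 40
Round 5 — Elm defaults.
No further defaults.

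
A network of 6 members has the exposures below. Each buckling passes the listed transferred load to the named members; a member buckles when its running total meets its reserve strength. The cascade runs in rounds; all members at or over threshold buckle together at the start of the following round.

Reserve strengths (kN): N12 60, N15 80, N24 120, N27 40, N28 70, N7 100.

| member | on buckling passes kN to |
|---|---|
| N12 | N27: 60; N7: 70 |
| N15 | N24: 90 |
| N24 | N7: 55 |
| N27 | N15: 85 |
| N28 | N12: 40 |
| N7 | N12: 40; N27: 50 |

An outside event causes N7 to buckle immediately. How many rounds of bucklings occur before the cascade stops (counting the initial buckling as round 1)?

3

Round 1 — N7 buckles (initial).
  N12: +40 → 40 < 60
  N27: +50 → 50 ≥ 40
Round 2 — N27 buckles.
  N15: +85 → 85 ≥ 80
Round 3 — N15 buckles.
  N24: +90 → 90 < 120
No further bucklings.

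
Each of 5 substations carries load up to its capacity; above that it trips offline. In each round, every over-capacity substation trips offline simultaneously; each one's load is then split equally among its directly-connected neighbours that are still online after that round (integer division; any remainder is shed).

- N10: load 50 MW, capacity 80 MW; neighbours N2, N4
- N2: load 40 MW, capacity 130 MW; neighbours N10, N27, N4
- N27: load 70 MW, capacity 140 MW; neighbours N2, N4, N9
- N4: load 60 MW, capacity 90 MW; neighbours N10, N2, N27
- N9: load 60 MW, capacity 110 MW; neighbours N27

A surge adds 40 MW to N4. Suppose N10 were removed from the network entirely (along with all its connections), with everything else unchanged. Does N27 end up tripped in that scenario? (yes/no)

With N10 removed:
Round 1 — N4 at 100 > 90. N4 trips offline.
  N4 sheds 100 MW to N2, N27: 50 each.
    N2: 40+50 = 90 ≤ 130
    N27: 70+50 = 120 ≤ 140
No further trips.

no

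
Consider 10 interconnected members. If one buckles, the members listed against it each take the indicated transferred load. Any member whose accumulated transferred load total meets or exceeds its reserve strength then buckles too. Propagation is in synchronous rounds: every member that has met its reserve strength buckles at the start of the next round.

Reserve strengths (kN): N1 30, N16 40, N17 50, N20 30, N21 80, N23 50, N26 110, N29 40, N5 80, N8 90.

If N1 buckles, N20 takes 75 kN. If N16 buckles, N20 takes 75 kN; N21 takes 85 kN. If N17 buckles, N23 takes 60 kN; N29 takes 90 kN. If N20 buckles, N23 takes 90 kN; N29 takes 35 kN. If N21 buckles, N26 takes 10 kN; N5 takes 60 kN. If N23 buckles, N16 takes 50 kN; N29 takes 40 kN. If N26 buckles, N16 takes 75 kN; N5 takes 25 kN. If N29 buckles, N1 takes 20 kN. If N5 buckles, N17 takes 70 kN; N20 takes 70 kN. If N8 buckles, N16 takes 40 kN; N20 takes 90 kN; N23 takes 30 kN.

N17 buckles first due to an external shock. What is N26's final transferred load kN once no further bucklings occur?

10

Round 1 — N17 buckles (initial).
  N23: +60 → 60 ≥ 50
  N29: +90 → 90 ≥ 40
Round 2 — N23, N29 buckle.
  N1: +20 → 20 < 30
  N16: +50 → 50 ≥ 40
Round 3 — N16 buckles.
  N20: +75 → 75 ≥ 30
  N21: +85 → 85 ≥ 80
Round 4 — N20, N21 buckle.
  N26: +10 → 10 < 110
  N5: +60 → 60 < 80
No further bucklings.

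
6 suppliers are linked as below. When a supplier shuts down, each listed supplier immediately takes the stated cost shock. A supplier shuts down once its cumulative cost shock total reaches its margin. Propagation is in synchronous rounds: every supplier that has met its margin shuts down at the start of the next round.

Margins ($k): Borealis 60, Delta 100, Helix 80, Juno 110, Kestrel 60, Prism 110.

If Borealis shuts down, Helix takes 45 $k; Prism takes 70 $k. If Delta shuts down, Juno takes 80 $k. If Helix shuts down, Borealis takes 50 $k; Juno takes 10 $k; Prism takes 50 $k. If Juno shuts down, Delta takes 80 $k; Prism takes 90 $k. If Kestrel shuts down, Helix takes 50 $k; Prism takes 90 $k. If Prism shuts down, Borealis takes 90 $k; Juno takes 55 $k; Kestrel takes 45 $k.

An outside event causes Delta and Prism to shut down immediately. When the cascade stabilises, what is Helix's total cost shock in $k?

45

Round 1 — Delta, Prism shut down (initial).
  Borealis: +90 → 90 ≥ 60
  Juno: +80+55 → 135 ≥ 110
  Kestrel: +45 → 45 < 60
Round 2 — Borealis, Juno shut down.
  Helix: +45 → 45 < 80
No further shutdowns.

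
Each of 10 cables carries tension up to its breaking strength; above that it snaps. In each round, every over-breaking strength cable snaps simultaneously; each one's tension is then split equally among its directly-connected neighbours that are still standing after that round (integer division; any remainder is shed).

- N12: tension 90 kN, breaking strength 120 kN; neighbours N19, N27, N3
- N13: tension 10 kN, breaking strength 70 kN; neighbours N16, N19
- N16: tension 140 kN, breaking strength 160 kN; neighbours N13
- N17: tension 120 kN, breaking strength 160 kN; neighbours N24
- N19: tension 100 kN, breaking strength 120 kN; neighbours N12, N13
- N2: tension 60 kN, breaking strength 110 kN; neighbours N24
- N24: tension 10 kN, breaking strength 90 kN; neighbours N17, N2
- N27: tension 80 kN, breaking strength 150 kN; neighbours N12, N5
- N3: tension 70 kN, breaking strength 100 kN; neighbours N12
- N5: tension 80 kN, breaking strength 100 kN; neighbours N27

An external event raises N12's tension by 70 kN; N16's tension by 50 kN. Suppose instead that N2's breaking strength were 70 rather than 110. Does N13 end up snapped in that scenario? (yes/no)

yes

With N2's breaking strength at 70:
Round 1 — N12 at 160 > 120; N16 at 190 > 160. N12, N16 snap.
  N12 sheds 160 kN to N19, N27, N3: 53 each (1 lost).
    N19: 100+53 = 153 > 120
    N27: 80+53 = 133 ≤ 150
    N3: 70+53 = 123 > 100
  N16 sheds 190 kN to N13: 190 each.
    N13: 10+190 = 200 > 70
Round 2 — N13, N19, N3 snap.
  N13 sheds 200 kN: no online neighbours, lost.
  N19 sheds 153 kN: no online neighbours, lost.
  N3 sheds 123 kN: no online neighbours, lost.
No further breaks.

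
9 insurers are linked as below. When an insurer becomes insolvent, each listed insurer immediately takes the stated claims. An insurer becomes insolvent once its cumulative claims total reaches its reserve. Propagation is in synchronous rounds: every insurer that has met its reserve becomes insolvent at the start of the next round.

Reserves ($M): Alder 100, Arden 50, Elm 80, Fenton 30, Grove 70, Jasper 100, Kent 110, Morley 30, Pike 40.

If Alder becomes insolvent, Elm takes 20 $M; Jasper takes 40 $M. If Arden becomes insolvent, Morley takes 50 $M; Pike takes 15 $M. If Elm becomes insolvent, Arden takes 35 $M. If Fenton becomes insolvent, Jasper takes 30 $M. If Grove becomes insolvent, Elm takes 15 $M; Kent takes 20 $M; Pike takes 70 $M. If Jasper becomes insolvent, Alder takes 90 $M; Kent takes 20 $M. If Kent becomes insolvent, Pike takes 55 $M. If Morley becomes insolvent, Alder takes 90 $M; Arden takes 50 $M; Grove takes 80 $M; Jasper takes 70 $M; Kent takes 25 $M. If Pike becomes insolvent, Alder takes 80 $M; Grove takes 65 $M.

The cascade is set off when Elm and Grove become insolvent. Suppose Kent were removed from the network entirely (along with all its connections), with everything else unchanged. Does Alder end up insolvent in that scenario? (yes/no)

With Kent removed:
Round 1 — Elm, Grove become insolvent (initial).
  Arden: +35 → 35 < 50
  Pike: +70 → 70 ≥ 40
Round 2 — Pike becomes insolvent.
  Alder: +80 → 80 < 100
No further insolvencies.

no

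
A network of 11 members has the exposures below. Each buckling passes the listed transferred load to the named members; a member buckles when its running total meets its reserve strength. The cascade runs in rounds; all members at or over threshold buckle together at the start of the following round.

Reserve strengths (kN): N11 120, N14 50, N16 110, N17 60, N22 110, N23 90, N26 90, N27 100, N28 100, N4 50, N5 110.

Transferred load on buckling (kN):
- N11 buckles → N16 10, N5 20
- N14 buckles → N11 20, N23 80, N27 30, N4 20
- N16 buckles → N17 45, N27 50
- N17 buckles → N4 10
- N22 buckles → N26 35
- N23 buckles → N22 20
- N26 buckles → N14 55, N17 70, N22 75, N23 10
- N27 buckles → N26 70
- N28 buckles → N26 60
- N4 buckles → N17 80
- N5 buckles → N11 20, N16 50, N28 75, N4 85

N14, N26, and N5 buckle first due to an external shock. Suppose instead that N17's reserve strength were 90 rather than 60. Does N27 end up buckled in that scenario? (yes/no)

no

With N17's reserve strength at 90:
Round 1 — N14, N26, N5 buckle (initial).
  N11: +20+20 → 40 < 120
  N16: +50 → 50 < 110
  N17: +70 → 70 < 90
  N22: +75 → 75 < 110
  N23: +80+10 → 90 ≥ 90
  N27: +30 → 30 < 100
  N28: +75 → 75 < 100
  N4: +20+85 → 105 ≥ 50
Round 2 — N23, N4 buckle.
  N17: +80 → 150 ≥ 90
  N22: +20 → 95 < 110
Round 3 — N17 buckles.
No further bucklings.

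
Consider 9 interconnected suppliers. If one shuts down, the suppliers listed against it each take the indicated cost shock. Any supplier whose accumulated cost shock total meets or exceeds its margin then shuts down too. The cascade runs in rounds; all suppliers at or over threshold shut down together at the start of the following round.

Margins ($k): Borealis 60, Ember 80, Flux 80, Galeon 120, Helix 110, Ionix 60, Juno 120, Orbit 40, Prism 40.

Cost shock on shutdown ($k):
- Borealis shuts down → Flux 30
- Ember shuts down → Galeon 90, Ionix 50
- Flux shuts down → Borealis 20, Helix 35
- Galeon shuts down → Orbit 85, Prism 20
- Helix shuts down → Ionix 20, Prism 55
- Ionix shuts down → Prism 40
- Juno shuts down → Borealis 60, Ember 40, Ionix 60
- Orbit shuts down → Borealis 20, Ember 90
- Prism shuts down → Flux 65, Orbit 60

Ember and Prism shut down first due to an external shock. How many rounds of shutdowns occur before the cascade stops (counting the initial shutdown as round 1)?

2

Round 1 — Ember, Prism shut down (initial).
  Flux: +65 → 65 < 80
  Galeon: +90 → 90 < 120
  Ionix: +50 → 50 < 60
  Orbit: +60 → 60 ≥ 40
Round 2 — Orbit shuts down.
  Borealis: +20 → 20 < 60
No further shutdowns.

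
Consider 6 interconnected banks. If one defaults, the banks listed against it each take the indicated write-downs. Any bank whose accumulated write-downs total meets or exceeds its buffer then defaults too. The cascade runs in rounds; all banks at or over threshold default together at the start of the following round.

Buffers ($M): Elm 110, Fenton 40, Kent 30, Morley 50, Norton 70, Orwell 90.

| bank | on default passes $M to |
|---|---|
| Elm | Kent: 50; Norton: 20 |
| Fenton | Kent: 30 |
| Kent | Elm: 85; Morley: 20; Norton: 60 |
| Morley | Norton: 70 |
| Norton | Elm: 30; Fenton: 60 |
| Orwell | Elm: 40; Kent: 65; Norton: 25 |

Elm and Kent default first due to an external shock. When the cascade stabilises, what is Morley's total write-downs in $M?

Round 1 — Elm, Kent default (initial).
  Morley: +20 → 20 < 50
  Norton: +20+60 → 80 ≥ 70
Round 2 — Norton defaults.
  Fenton: +60 → 60 ≥ 40
Round 3 — Fenton defaults.
No further defaults.

20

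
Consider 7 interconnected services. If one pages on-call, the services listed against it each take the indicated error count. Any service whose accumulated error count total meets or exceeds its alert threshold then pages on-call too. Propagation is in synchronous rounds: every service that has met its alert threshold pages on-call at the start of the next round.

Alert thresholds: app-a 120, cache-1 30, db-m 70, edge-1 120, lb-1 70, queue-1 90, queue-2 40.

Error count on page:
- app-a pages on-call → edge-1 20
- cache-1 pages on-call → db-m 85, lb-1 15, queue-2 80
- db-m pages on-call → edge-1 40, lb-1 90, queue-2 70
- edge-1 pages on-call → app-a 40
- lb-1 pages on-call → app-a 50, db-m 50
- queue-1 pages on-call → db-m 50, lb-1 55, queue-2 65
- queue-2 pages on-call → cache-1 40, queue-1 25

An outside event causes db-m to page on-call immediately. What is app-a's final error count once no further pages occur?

50

Round 1 — db-m pages on-call (initial).
  edge-1: +40 → 40 < 120
  lb-1: +90 → 90 ≥ 70
  queue-2: +70 → 70 ≥ 40
Round 2 — lb-1, queue-2 page on-call.
  app-a: +50 → 50 < 120
  cache-1: +40 → 40 ≥ 30
  queue-1: +25 → 25 < 90
Round 3 — cache-1 pages on-call.
No further pages.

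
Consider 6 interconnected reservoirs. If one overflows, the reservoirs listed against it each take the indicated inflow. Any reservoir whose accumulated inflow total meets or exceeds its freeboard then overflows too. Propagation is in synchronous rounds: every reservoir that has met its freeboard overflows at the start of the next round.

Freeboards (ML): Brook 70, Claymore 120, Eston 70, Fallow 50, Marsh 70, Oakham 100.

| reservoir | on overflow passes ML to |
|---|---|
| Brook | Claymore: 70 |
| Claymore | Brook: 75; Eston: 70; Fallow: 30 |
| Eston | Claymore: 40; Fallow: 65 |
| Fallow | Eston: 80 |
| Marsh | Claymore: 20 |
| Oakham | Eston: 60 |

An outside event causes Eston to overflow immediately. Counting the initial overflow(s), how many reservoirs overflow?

Round 1 — Eston overflows (initial).
  Claymore: +40 → 40 < 120
  Fallow: +65 → 65 ≥ 50
Round 2 — Fallow overflows.
No further overflows.

2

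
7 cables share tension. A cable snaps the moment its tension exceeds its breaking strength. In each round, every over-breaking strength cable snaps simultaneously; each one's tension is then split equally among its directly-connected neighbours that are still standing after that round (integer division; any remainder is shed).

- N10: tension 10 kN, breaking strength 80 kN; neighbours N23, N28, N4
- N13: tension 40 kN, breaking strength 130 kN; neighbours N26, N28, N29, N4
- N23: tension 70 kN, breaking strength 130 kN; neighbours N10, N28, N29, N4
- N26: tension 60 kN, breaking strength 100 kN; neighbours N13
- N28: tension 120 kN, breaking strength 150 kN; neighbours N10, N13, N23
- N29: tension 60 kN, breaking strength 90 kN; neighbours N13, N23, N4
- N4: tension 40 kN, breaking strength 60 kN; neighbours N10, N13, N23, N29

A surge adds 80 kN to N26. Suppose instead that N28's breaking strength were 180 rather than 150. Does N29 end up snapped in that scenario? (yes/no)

yes

With N28's breaking strength at 180:
Round 1 — N26 at 140 > 100. N26 snaps.
  N26 sheds 140 kN to N13: 140 each.
    N13: 40+140 = 180 > 130
Round 2 — N13 snaps.
  N13 sheds 180 kN to N28, N29, N4: 60 each.
    N28: 120+60 = 180 ≤ 180
    N29: 60+60 = 120 > 90
    N4: 40+60 = 100 > 60
Round 3 — N29, N4 snap.
  N29 sheds 120 kN to N23: 120 each.
    N23: 70+120 = 190 > 130
  N4 sheds 100 kN to N10, N23: 50 each.
    N10: 10+50 = 60 ≤ 80
    N23: 190+50 = 240 > 130
Round 4 — N23 snaps.
  N23 sheds 240 kN to N10, N28: 120 each.
    N10: 60+120 = 180 > 80
    N28: 180+120 = 300 > 180
Round 5 — N10, N28 snap.
  N10 sheds 180 kN: no online neighbours, lost.
  N28 sheds 300 kN: no online neighbours, lost.
No further breaks.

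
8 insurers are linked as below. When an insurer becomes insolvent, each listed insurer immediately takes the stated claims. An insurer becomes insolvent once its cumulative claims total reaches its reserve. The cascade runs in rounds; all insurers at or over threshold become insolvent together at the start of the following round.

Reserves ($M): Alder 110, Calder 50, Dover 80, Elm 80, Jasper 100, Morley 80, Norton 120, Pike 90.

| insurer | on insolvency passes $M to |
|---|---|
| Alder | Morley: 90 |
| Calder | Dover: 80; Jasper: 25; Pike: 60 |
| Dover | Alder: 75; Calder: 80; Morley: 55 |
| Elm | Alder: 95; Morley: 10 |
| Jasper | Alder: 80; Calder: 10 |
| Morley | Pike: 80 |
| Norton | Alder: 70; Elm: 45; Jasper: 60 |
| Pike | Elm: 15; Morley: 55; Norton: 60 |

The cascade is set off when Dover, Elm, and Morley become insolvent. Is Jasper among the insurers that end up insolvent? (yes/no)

Round 1 — Dover, Elm, Morley become insolvent (initial).
  Alder: +75+95 → 170 ≥ 110
  Calder: +80 → 80 ≥ 50
  Pike: +80 → 80 < 90
Round 2 — Alder, Calder become insolvent.
  Jasper: +25 → 25 < 100
  Pike: +60 → 140 ≥ 90
Round 3 — Pike becomes insolvent.
  Norton: +60 → 60 < 120
No further insolvencies.

no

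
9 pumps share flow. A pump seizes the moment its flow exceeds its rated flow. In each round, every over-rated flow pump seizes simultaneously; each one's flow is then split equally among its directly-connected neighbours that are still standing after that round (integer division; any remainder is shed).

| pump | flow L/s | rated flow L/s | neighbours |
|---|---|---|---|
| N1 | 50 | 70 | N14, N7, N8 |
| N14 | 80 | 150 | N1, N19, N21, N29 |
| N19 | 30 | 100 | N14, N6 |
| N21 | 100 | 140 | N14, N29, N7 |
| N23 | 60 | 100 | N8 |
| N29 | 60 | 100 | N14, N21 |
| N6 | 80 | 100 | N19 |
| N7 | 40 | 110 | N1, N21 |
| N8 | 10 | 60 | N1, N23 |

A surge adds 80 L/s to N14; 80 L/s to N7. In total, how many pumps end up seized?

7

Round 1 — N14 at 160 > 150; N7 at 120 > 110. N14, N7 seize.
  N14 sheds 160 L/s to N1, N19, N21, N29: 40 each.
    N1: 50+40 = 90 > 70
    N19: 30+40 = 70 ≤ 100
    N21: 100+40 = 140 ≤ 140
    N29: 60+40 = 100 ≤ 100
  N7 sheds 120 L/s to N1, N21: 60 each.
    N1: 90+60 = 150 > 70
    N21: 140+60 = 200 > 140
Round 2 — N1, N21 seize.
  N1 sheds 150 L/s to N8: 150 each.
    N8: 10+150 = 160 > 60
  N21 sheds 200 L/s to N29: 200 each.
    N29: 100+200 = 300 > 100
Round 3 — N29, N8 seize.
  N29 sheds 300 L/s: no online neighbours, lost.
  N8 sheds 160 L/s to N23: 160 each.
    N23: 60+160 = 220 > 100
Round 4 — N23 seizes.
  N23 sheds 220 L/s: no online neighbours, lost.
No further seizures.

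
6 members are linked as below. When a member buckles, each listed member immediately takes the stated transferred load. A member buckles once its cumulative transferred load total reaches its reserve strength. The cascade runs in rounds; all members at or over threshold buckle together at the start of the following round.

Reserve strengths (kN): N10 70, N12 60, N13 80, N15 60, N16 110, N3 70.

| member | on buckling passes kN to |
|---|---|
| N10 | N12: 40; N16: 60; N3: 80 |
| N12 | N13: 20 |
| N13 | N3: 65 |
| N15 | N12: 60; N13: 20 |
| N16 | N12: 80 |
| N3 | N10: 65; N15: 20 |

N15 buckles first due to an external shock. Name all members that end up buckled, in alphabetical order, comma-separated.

Round 1 — N15 buckles (initial).
  N12: +60 → 60 ≥ 60
  N13: +20 → 20 < 80
Round 2 — N12 buckles.
  N13: +20 → 40 < 80
No further bucklings.

N12, N15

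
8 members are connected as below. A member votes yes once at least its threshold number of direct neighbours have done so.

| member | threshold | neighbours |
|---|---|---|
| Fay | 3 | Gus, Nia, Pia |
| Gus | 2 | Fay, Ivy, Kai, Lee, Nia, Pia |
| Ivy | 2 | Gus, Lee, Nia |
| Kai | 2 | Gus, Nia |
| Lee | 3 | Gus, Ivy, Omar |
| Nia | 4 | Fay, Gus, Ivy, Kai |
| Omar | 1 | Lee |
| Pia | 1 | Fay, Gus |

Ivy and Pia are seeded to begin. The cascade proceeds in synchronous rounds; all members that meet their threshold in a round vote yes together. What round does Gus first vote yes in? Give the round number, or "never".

2

Round 1 — Ivy, Pia vote yes (initial).
Round 2 — checking thresholds:
  Fay: 1 of 3 neighbours < 3, holds.
  Gus: 2 of 6 neighbours ≥ 2, votes yes.
  Lee: 1 of 3 neighbours < 3, holds.
  Nia: 1 of 4 neighbours < 4, holds.
Round 3 — no new yes votes; cascade stops.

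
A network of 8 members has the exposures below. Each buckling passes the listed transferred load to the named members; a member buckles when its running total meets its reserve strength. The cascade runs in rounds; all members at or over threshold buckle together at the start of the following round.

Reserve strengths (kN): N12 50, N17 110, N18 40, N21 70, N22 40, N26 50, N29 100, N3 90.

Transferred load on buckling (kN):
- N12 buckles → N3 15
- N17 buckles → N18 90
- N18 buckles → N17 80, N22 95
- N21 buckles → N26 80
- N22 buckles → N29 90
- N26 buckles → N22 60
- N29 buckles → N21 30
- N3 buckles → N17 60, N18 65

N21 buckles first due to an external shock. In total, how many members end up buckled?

3

Round 1 — N21 buckles (initial).
  N26: +80 → 80 ≥ 50
Round 2 — N26 buckles.
  N22: +60 → 60 ≥ 40
Round 3 — N22 buckles.
  N29: +90 → 90 < 100
No further bucklings.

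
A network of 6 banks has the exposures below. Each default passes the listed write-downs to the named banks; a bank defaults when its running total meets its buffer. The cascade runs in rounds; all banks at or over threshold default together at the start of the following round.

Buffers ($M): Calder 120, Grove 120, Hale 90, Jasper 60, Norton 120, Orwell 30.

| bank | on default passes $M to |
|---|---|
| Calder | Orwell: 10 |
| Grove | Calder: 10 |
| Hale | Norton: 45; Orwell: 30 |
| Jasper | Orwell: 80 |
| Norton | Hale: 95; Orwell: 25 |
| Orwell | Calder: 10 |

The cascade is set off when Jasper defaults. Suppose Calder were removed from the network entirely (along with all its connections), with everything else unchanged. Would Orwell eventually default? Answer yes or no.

yes

With Calder removed:
Round 1 — Jasper defaults (initial).
  Orwell: +80 → 80 ≥ 30
Round 2 — Orwell defaults.
No further defaults.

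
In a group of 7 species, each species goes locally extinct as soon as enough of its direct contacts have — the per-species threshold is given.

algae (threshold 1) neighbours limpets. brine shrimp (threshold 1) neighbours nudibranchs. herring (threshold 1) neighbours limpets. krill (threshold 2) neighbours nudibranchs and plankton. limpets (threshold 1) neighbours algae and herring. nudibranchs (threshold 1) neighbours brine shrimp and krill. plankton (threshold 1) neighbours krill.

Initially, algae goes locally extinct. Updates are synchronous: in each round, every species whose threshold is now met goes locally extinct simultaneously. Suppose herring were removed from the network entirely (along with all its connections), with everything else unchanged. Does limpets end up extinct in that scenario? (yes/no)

yes

With herring removed:
Round 1 — algae goes locally extinct (initial).
Round 2 — checking thresholds:
  limpets: 1 of 1 neighbours ≥ 1, goes locally extinct.
Round 3 — no new extinctions; cascade stops.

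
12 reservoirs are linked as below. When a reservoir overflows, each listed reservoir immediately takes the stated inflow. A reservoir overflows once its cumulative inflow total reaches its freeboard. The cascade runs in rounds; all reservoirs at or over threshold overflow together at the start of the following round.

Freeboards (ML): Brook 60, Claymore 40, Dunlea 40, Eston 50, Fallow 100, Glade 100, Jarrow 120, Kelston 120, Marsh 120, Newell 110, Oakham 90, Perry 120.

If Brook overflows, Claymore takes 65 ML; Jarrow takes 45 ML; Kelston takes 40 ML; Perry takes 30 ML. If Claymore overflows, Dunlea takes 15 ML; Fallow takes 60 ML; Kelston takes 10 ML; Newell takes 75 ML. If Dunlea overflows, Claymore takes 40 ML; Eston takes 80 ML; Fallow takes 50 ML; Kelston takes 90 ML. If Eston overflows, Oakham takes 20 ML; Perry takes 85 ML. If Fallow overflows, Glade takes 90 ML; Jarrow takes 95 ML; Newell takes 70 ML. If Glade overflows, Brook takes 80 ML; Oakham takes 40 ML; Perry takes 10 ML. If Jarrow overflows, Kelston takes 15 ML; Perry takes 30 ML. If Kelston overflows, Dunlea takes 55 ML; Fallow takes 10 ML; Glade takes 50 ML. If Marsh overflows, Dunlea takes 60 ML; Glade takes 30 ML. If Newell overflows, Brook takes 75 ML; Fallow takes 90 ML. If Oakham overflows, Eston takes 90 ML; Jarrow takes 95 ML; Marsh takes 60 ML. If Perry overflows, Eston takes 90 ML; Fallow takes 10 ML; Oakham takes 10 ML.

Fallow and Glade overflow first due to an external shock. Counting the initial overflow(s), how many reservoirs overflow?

6

Round 1 — Fallow, Glade overflow (initial).
  Brook: +80 → 80 ≥ 60
  Jarrow: +95 → 95 < 120
  Newell: +70 → 70 < 110
  Oakham: +40 → 40 < 90
  Perry: +10 → 10 < 120
Round 2 — Brook overflows.
  Claymore: +65 → 65 ≥ 40
  Jarrow: +45 → 140 ≥ 120
  Kelston: +40 → 40 < 120
  Perry: +30 → 40 < 120
Round 3 — Claymore, Jarrow overflow.
  Dunlea: +15 → 15 < 40
  Kelston: +10+15 → 65 < 120
  Newell: +75 → 145 ≥ 110
  Perry: +30 → 70 < 120
Round 4 — Newell overflows.
No further overflows.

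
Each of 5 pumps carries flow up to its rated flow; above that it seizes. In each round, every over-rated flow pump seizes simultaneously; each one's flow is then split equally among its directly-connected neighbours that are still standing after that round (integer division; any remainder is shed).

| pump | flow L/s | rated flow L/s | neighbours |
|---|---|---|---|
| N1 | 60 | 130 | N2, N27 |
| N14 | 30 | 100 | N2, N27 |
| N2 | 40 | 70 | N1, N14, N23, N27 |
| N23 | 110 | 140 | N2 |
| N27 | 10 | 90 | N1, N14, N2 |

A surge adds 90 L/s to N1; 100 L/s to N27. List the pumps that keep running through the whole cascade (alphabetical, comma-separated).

none

Round 1 — N1 at 150 > 130; N27 at 110 > 90. N1, N27 seize.
  N1 sheds 150 L/s to N2: 150 each.
    N2: 40+150 = 190 > 70
  N27 sheds 110 L/s to N14, N2: 55 each.
    N14: 30+55 = 85 ≤ 100
    N2: 190+55 = 245 > 70
Round 2 — N2 seizes.
  N2 sheds 245 L/s to N14, N23: 122 each (1 lost).
    N14: 85+122 = 207 > 100
    N23: 110+122 = 232 > 140
Round 3 — N14, N23 seize.
  N14 sheds 207 L/s: no online neighbours, lost.
  N23 sheds 232 L/s: no online neighbours, lost.
No further seizures.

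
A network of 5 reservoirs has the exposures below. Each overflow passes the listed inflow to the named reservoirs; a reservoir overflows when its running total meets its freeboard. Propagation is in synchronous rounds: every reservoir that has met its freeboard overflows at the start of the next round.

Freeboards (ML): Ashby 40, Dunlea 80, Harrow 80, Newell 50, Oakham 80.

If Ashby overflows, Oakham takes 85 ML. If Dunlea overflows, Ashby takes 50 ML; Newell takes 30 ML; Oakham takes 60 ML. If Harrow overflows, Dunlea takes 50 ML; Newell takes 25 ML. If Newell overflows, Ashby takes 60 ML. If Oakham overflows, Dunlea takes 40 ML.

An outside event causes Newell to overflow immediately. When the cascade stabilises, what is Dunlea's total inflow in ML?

40

Round 1 — Newell overflows (initial).
  Ashby: +60 → 60 ≥ 40
Round 2 — Ashby overflows.
  Oakham: +85 → 85 ≥ 80
Round 3 — Oakham overflows.
  Dunlea: +40 → 40 < 80
No further overflows.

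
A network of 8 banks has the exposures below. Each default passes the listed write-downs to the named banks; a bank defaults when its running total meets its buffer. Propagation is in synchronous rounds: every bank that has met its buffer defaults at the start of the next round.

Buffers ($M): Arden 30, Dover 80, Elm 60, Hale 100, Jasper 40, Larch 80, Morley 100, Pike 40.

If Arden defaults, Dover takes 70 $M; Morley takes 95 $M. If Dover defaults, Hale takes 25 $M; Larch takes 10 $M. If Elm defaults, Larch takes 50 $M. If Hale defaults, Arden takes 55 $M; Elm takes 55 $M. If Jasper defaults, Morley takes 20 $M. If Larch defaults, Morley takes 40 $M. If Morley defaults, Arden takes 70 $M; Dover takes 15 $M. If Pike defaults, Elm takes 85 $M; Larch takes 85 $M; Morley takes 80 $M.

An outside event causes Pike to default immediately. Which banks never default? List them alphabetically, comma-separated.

Round 1 — Pike defaults (initial).
  Elm: +85 → 85 ≥ 60
  Larch: +85 → 85 ≥ 80
  Morley: +80 → 80 < 100
Round 2 — Elm, Larch default.
  Morley: +40 → 120 ≥ 100
Round 3 — Morley defaults.
  Arden: +70 → 70 ≥ 30
  Dover: +15 → 15 < 80
Round 4 — Arden defaults.
  Dover: +70 → 85 ≥ 80
Round 5 — Dover defaults.
  Hale: +25 → 25 < 100
No further defaults.

Hale, Jasper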